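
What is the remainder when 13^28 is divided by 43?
Using repeated squaring. 28 = 16 + 8 + 4 (binary 11100). Repeated squaring mod 43: 13^1 ≡ 13; 13^2 ≡ 13² = 169 ≡ 40; 13^4 ≡ 40² = 1600 ≡ 9; 13^8 ≡ 9² = 81 ≡ 38; 13^16 ≡ 38² = 1444 ≡ 25. Multiply: 13^28 = 13^16 × 13^8 × 13^4 ≡ 25 × 38 × 9 (mod 43): 25 × 38 = 950 ≡ 4; 4 × 9 = 36 ≡ 36. So 13^28 ≡ 36 (mod 43).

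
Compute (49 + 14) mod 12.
3

(49 + 14) = 63
63 mod 12 = 3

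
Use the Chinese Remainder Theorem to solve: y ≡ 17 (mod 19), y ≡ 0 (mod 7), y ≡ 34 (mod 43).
378

Using the Chinese Remainder Theorem:
M = product of moduli = 5719
For equation 1: M_1 = 301, 301 ≡ 16 (mod 19), inverse of 301 mod 19 is 6 (check: 16 × 6 = 96 ≡ 1 (mod 19))
For equation 2: M_2 = 817, 817 ≡ 5 (mod 7), inverse of 817 mod 7 is 3 (check: 5 × 3 = 15 ≡ 1 (mod 7))
For equation 3: M_3 = 133, 133 ≡ 4 (mod 43), inverse of 133 mod 43 is 11 (check: 4 × 11 = 44 ≡ 1 (mod 43))
Combine: y ≡ Σ r_i×M_i×(M_i⁻¹ mod m_i) = 17×301×6 + 0×817×3 + 34×133×11 = 30702 + 0 + 49742 = 80444
80444 mod 5719 = 378
y ≡ 378 (mod 5719)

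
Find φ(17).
16

Prime factorization: 17 = 17
Using the formula φ(n) = n × Π(1 - 1/p) for each prime factor p:
φ(17) = 17 × (1 - 1/17)
φ(17) = 16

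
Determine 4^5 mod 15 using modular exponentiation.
5 = 4 + 1 (binary 101). Repeated squaring mod 15: 4^1 ≡ 4; 4^2 ≡ 4² = 16 ≡ 1; 4^4 ≡ 1² = 1 ≡ 1. Multiply: 4^5 = 4^4 × 4^1 ≡ 1 × 4 (mod 15): 1 × 4 = 4 ≡ 4. So 4^5 ≡ 4 (mod 15).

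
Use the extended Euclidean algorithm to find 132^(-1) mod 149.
Extended GCD: 132(35) + 149(-31) = 1. So 132^(-1) ≡ 35 ≡ 35 (mod 149). Verify: 132 × 35 = 4620 ≡ 1 (mod 149)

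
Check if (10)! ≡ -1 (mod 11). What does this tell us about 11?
(10)! mod 11 = 10. Since this equals -1 (mod 11), Wilson confirms 11 is prime.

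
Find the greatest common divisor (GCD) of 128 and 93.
1

Using the Euclidean algorithm:
128 = 1 × 93 + 35
93 = 2 × 35 + 23
35 = 1 × 23 + 12
23 = 1 × 12 + 11
12 = 1 × 11 + 1
11 = 11 × 1 + 0

GCD(128, 93) = 1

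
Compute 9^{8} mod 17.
1

Using successive squaring:
Binary expansion of 8: 1000
Powers of 9 mod 17 (each is the square of the previous):
  9^1 ≡ 9 (mod 17)
  9^2 ≡ 9² = 81 ≡ 13 (mod 17)
  9^4 ≡ 13² = 169 ≡ 16 (mod 17)
  9^8 ≡ 16² = 256 ≡ 1 (mod 17)
8 is a power of 2, so 9^8 is the last square: ≡ 1 (mod 17)
Result: 9^8 ≡ 1 (mod 17)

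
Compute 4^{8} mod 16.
0

Using successive squaring:
Binary expansion of 8: 1000
Powers of 4 mod 16 (each is the square of the previous):
  4^1 ≡ 4 (mod 16)
  4^2 ≡ 4² = 16 ≡ 0 (mod 16)
  4^4 ≡ 0² = 0 ≡ 0 (mod 16)
  4^8 ≡ 0² = 0 ≡ 0 (mod 16)
8 is a power of 2, so 4^8 is the last square: ≡ 0 (mod 16)
Result: 4^8 ≡ 0 (mod 16)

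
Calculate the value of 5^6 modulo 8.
6 = 4 + 2 (binary 110). Repeated squaring mod 8: 5^1 ≡ 5; 5^2 ≡ 5² = 25 ≡ 1; 5^4 ≡ 1² = 1 ≡ 1. Multiply: 5^6 = 5^4 × 5^2 ≡ 1 × 1 (mod 8): 1 × 1 = 1 ≡ 1. So 5^6 ≡ 1 (mod 8).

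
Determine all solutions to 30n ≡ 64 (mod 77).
74

Since gcd(30, 77) = 1 divides 64, a solution exists.
Multiply both sides by the inverse of 30 mod 77:
  30^(-1) mod 77 = 18
  x ≡ 18 × 64 ≡ 1152 ≡ 74 (mod 77)
Verification: 30 × 74 = 2220 = 28 × 77 + 64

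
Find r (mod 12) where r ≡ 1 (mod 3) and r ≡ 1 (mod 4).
M = 3 × 4 = 12. M₁ = 4, y₁ ≡ 1 (mod 3). M₂ = 3, y₂ ≡ 3 (mod 4). r = 1×4×1 + 1×3×3 ≡ 1 (mod 12)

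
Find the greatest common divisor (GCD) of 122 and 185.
1

Using the Euclidean algorithm:
122 = 0 × 185 + 122
185 = 1 × 122 + 63
122 = 1 × 63 + 59
63 = 1 × 59 + 4
59 = 14 × 4 + 3
4 = 1 × 3 + 1
3 = 3 × 1 + 0

GCD(122, 185) = 1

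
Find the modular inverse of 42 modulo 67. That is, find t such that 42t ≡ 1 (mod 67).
8

Using Extended Euclidean Algorithm:
gcd(42, 67) = 1
Bezout coefficients: 42 × 8 + 67 × -5 = 1
So 42 × 8 ≡ 1 (mod 67)
The inverse is 8 mod 67 = 8
Verification: 42 × 8 = 336 = 5 × 67 + 1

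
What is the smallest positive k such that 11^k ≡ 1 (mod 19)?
Powers of 11 mod 19: 11^1≡11, 11^2≡7, 11^3≡1. Order = 3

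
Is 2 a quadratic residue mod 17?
By Euler's criterion: 2^{8} ≡ 1 (mod 17). Since this equals 1, 2 is a QR.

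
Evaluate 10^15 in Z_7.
Using Fermat: 10^{6} ≡ 1 (mod 7). 15 ≡ 3 (mod 6). So 10^{15} ≡ 10^{3} ≡ 6 (mod 7)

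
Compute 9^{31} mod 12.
9

Using successive squaring:
Binary expansion of 31: 11111
Powers of 9 mod 12 (each is the square of the previous):
  9^1 ≡ 9 (mod 12)
  9^2 ≡ 9² = 81 ≡ 9 (mod 12)
  9^4 ≡ 9² = 81 ≡ 9 (mod 12)
  9^8 ≡ 9² = 81 ≡ 9 (mod 12)
  9^16 ≡ 9² = 81 ≡ 9 (mod 12)
31 = 16 + 8 + 4 + 2 + 1, so 9^31 = 9^16 × 9^8 × 9^4 × 9^2 × 9^1 ≡ 9 × 9 × 9 × 9 × 9 (mod 12)
Multiplying step by step:
  9 × 9 = 81 ≡ 9 (mod 12)
  9 × 9 = 81 ≡ 9 (mod 12)
  9 × 9 = 81 ≡ 9 (mod 12)
  9 × 9 = 81 ≡ 9 (mod 12)
Result: 9^31 ≡ 9 (mod 12)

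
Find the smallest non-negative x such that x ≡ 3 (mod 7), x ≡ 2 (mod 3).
17

Using the Chinese Remainder Theorem:
M = product of moduli = 21
For equation 1: M_1 = 3, 3 ≡ 3 (mod 7), inverse of 3 mod 7 is 5 (check: 3 × 5 = 15 ≡ 1 (mod 7))
For equation 2: M_2 = 7, 7 ≡ 1 (mod 3), inverse of 7 mod 3 is 1 (check: 1 × 1 = 1 ≡ 1 (mod 3))
Combine: x ≡ Σ r_i×M_i×(M_i⁻¹ mod m_i) = 3×3×5 + 2×7×1 = 45 + 14 = 59
59 mod 21 = 17
x ≡ 17 (mod 21)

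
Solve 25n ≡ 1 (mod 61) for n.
22

Using Extended Euclidean Algorithm:
gcd(25, 61) = 1
Bezout coefficients: 25 × 22 + 61 × -9 = 1
So 25 × 22 ≡ 1 (mod 61)
The inverse is 22 mod 61 = 22
Verification: 25 × 22 = 550 = 9 × 61 + 1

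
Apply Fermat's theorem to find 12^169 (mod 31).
By Fermat: 12^{30} ≡ 1 (mod 31). 169 = 5×30 + 19. So 12^{169} ≡ 12^{19} ≡ 3 (mod 31)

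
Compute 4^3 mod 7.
3 = 2 + 1 (binary 11). Repeated squaring mod 7: 4^1 ≡ 4; 4^2 ≡ 4² = 16 ≡ 2. Multiply: 4^3 = 4^2 × 4^1 ≡ 2 × 4 (mod 7): 2 × 4 = 8 ≡ 1. So 4^3 ≡ 1 (mod 7).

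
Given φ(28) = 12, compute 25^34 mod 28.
By Euler: 25^{12} ≡ 1 (mod 28) since gcd(25, 28) = 1. 34 = 2×12 + 10. So 25^{34} ≡ 25^{10} ≡ 25 (mod 28)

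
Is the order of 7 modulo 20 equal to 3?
No, the actual order is 4, not 3.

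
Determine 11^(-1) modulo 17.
11^(-1) ≡ 14 (mod 17). Verification: 11 × 14 = 154 ≡ 1 (mod 17)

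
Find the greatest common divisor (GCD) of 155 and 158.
1

Using the Euclidean algorithm:
155 = 0 × 158 + 155
158 = 1 × 155 + 3
155 = 51 × 3 + 2
3 = 1 × 2 + 1
2 = 2 × 1 + 0

GCD(155, 158) = 1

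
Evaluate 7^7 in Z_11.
7 = 4 + 2 + 1 (binary 111). Repeated squaring mod 11: 7^1 ≡ 7; 7^2 ≡ 7² = 49 ≡ 5; 7^4 ≡ 5² = 25 ≡ 3. Multiply: 7^7 = 7^4 × 7^2 × 7^1 ≡ 3 × 5 × 7 (mod 11): 3 × 5 = 15 ≡ 4; 4 × 7 = 28 ≡ 6. So 7^7 ≡ 6 (mod 11).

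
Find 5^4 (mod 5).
5 ≡ 0 (mod 5). 4 = 4 (binary 100). Repeated squaring mod 5: 0^1 ≡ 0; 0^2 ≡ 0² = 0 ≡ 0; 0^4 ≡ 0² = 0 ≡ 0. So 5^4 ≡ 0 (mod 5).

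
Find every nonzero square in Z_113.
QRs mod 113: {1, 2, 4, 7, 8, 9, 11, 13, 14, 15, 16, 18, 22, 25, 26, 28, 30, 31, 32, 36, 41, 44, 49, 50, 51, 52, 53, 56, 57, 60, 61, 62, 63, 64, 69, 72, 77, 81, 82, 83, 85, 87, 88, 91, 95, 97, 98, 99, 100, 102, 104, 105, 106, 109, 111, 112}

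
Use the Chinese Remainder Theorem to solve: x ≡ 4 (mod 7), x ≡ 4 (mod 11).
M = 7 × 11 = 77. M₁ = 11, y₁ ≡ 2 (mod 7). M₂ = 7, y₂ ≡ 8 (mod 11). x = 4×11×2 + 4×7×8 ≡ 4 (mod 77)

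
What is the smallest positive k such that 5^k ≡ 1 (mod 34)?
Powers of 5 mod 34: 5^1≡5, 5^2≡25, 5^3≡23, 5^4≡13, 5^5≡31, 5^6≡19, 5^7≡27, 5^8≡33, 5^9≡29, 5^10≡9, 5^11≡11, 5^12≡21, 5^13≡3, 5^14≡15, 5^15≡7, 5^16≡1. Order = 16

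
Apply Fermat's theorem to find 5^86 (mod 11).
By Fermat: 5^{10} ≡ 1 (mod 11). 86 = 8×10 + 6. So 5^{86} ≡ 5^{6} ≡ 5 (mod 11)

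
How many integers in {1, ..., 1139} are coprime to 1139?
1056

Prime factorization: 1139 = 17 × 67
Using the formula φ(n) = n × Π(1 - 1/p) for each prime factor p:
φ(1139) = 1139 × (1 - 1/17) × (1 - 1/67)
φ(1139) = 1056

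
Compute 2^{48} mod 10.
6

Using successive squaring:
Binary expansion of 48: 110000
Powers of 2 mod 10 (each is the square of the previous):
  2^1 ≡ 2 (mod 10)
  2^2 ≡ 2² = 4 ≡ 4 (mod 10)
  2^4 ≡ 4² = 16 ≡ 6 (mod 10)
  2^8 ≡ 6² = 36 ≡ 6 (mod 10)
  2^16 ≡ 6² = 36 ≡ 6 (mod 10)
  2^32 ≡ 6² = 36 ≡ 6 (mod 10)
48 = 32 + 16, so 2^48 = 2^32 × 2^16 ≡ 6 × 6 (mod 10)
Multiplying step by step:
  6 × 6 = 36 ≡ 6 (mod 10)
Result: 2^48 ≡ 6 (mod 10)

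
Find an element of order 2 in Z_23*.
22 has order 2 mod 23 since 22^{2} ≡ 1 (mod 23) and no smaller power works.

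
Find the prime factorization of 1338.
2 × 3 × 223

Divide by primes starting from smallest:
1338 ÷ 2 = 669
669 ÷ 3 = 223
223 ÷ 223 = 1

1338 = 2 × 3 × 223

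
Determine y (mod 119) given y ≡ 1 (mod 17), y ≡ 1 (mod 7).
1

Using the Chinese Remainder Theorem:
M = product of moduli = 119
For equation 1: M_1 = 7, 7 ≡ 7 (mod 17), inverse of 7 mod 17 is 5 (check: 7 × 5 = 35 ≡ 1 (mod 17))
For equation 2: M_2 = 17, 17 ≡ 3 (mod 7), inverse of 17 mod 7 is 5 (check: 3 × 5 = 15 ≡ 1 (mod 7))
Combine: y ≡ Σ r_i×M_i×(M_i⁻¹ mod m_i) = 1×7×5 + 1×17×5 = 35 + 85 = 120
120 mod 119 = 1
y ≡ 1 (mod 119)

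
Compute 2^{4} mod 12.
4

Using successive squaring:
Binary expansion of 4: 100
Powers of 2 mod 12 (each is the square of the previous):
  2^1 ≡ 2 (mod 12)
  2^2 ≡ 2² = 4 ≡ 4 (mod 12)
  2^4 ≡ 4² = 16 ≡ 4 (mod 12)
4 is a power of 2, so 2^4 is the last square: ≡ 4 (mod 12)
Result: 2^4 ≡ 4 (mod 12)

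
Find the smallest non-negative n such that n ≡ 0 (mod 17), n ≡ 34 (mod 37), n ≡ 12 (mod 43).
24565

Using the Chinese Remainder Theorem:
M = product of moduli = 27047
For equation 1: M_1 = 1591, 1591 ≡ 10 (mod 17), inverse of 1591 mod 17 is 12 (check: 10 × 12 = 120 ≡ 1 (mod 17))
For equation 2: M_2 = 731, 731 ≡ 28 (mod 37), inverse of 731 mod 37 is 4 (check: 28 × 4 = 112 ≡ 1 (mod 37))
For equation 3: M_3 = 629, 629 ≡ 27 (mod 43), inverse of 629 mod 43 is 8 (check: 27 × 8 = 216 ≡ 1 (mod 43))
Combine: n ≡ Σ r_i×M_i×(M_i⁻¹ mod m_i) = 0×1591×12 + 34×731×4 + 12×629×8 = 0 + 99416 + 60384 = 159800
159800 mod 27047 = 24565
n ≡ 24565 (mod 27047)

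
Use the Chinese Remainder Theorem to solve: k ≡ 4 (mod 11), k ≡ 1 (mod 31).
M = 11 × 31 = 341. M₁ = 31, y₁ ≡ 5 (mod 11). M₂ = 11, y₂ ≡ 17 (mod 31). k = 4×31×5 + 1×11×17 ≡ 125 (mod 341)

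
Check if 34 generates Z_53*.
p - 1 = 52 has prime divisors 2, 13. Check 34^(52/q) mod 53 for each: 34^(52/2) = 34^26 ≡ 52, 34^(52/13) = 34^4 ≡ 47 (mod 53). None of these is 1, so 34 has order 52 = φ(53), so it is a primitive root mod 53.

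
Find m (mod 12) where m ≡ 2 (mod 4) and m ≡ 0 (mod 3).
M = 4 × 3 = 12. M₁ = 3, y₁ ≡ 3 (mod 4). M₂ = 4, y₂ ≡ 1 (mod 3). m = 2×3×3 + 0×4×1 ≡ 6 (mod 12)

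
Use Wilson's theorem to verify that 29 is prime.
(28)! mod 29 = 28. Since this equals -1 (mod 29), Wilson confirms 29 is prime.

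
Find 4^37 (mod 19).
Using Fermat: 4^{18} ≡ 1 (mod 19). 37 ≡ 1 (mod 18). So 4^{37} ≡ 4^{1} ≡ 4 (mod 19)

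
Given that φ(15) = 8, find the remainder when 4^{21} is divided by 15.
By Euler: 4^{8} ≡ 1 (mod 15) since gcd(4, 15) = 1. 21 = 2×8 + 5. So 4^{21} ≡ 4^{5} ≡ 4 (mod 15)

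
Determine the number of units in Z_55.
40

Prime factorization: 55 = 5 × 11
Using the formula φ(n) = n × Π(1 - 1/p) for each prime factor p:
φ(55) = 55 × (1 - 1/5) × (1 - 1/11)
φ(55) = 40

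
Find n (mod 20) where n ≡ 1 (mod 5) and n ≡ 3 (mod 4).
M = 5 × 4 = 20. M₁ = 4, y₁ ≡ 4 (mod 5). M₂ = 5, y₂ ≡ 1 (mod 4). n = 1×4×4 + 3×5×1 ≡ 11 (mod 20)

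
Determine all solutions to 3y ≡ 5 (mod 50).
35

Since gcd(3, 50) = 1 divides 5, a solution exists.
Multiply both sides by the inverse of 3 mod 50:
  3^(-1) mod 50 = 17
  x ≡ 17 × 5 ≡ 85 ≡ 35 (mod 50)
Verification: 3 × 35 = 105 = 2 × 50 + 5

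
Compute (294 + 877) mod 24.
19

(294 + 877) = 1171
1171 mod 24 = 19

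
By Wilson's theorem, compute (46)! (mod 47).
By Wilson's theorem, (46)! ≡ -1 ≡ 46 (mod 47)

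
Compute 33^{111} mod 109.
76

Using successive squaring:
Binary expansion of 111: 1101111
Powers of 33 mod 109 (each is the square of the previous):
  33^1 ≡ 33 (mod 109)
  33^2 ≡ 33² = 1089 ≡ 108 (mod 109)
  33^4 ≡ 108² = 11664 ≡ 1 (mod 109)
  33^8 ≡ 1² = 1 ≡ 1 (mod 109)
  33^16 ≡ 1² = 1 ≡ 1 (mod 109)
  33^32 ≡ 1² = 1 ≡ 1 (mod 109)
  33^64 ≡ 1² = 1 ≡ 1 (mod 109)
111 = 64 + 32 + 8 + 4 + 2 + 1, so 33^111 = 33^64 × 33^32 × 33^8 × 33^4 × 33^2 × 33^1 ≡ 1 × 1 × 1 × 1 × 108 × 33 (mod 109)
Multiplying step by step:
  1 × 1 = 1 ≡ 1 (mod 109)
  1 × 1 = 1 ≡ 1 (mod 109)
  1 × 1 = 1 ≡ 1 (mod 109)
  1 × 108 = 108 ≡ 108 (mod 109)
  108 × 33 = 3564 ≡ 76 (mod 109)
Result: 33^111 ≡ 76 (mod 109)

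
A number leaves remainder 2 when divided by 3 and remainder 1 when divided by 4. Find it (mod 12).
M = 3 × 4 = 12. M₁ = 4, y₁ ≡ 1 (mod 3). M₂ = 3, y₂ ≡ 3 (mod 4). r = 2×4×1 + 1×3×3 ≡ 5 (mod 12)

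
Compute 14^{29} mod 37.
29

Using successive squaring:
Binary expansion of 29: 11101
Powers of 14 mod 37 (each is the square of the previous):
  14^1 ≡ 14 (mod 37)
  14^2 ≡ 14² = 196 ≡ 11 (mod 37)
  14^4 ≡ 11² = 121 ≡ 10 (mod 37)
  14^8 ≡ 10² = 100 ≡ 26 (mod 37)
  14^16 ≡ 26² = 676 ≡ 10 (mod 37)
29 = 16 + 8 + 4 + 1, so 14^29 = 14^16 × 14^8 × 14^4 × 14^1 ≡ 10 × 26 × 10 × 14 (mod 37)
Multiplying step by step:
  10 × 26 = 260 ≡ 1 (mod 37)
  1 × 10 = 10 ≡ 10 (mod 37)
  10 × 14 = 140 ≡ 29 (mod 37)
Result: 14^29 ≡ 29 (mod 37)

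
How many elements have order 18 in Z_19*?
Number of primitive roots mod 19 = φ(18) = 6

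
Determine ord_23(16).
Powers of 16 mod 23: 16^1≡16, 16^2≡3, 16^3≡2, 16^4≡9, 16^5≡6, 16^6≡4, 16^7≡18, 16^8≡12, 16^9≡8, 16^10≡13, 16^11≡1. Order = 11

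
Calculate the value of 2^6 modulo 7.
6 = 4 + 2 (binary 110). Repeated squaring mod 7: 2^1 ≡ 2; 2^2 ≡ 2² = 4 ≡ 4; 2^4 ≡ 4² = 16 ≡ 2. Multiply: 2^6 = 2^4 × 2^2 ≡ 2 × 4 (mod 7): 2 × 4 = 8 ≡ 1. So 2^6 ≡ 1 (mod 7).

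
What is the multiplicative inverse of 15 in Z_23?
15^(-1) ≡ 20 (mod 23). Verification: 15 × 20 = 300 ≡ 1 (mod 23)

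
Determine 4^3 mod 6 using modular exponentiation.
3 = 2 + 1 (binary 11). Repeated squaring mod 6: 4^1 ≡ 4; 4^2 ≡ 4² = 16 ≡ 4. Multiply: 4^3 = 4^2 × 4^1 ≡ 4 × 4 (mod 6): 4 × 4 = 16 ≡ 4. So 4^3 ≡ 4 (mod 6).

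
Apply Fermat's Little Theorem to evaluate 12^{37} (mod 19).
12

By Fermat's Little Theorem, a^(p-1) ≡ 1 (mod p) for prime p and gcd(a, p) = 1
Here p = 19, so 12^18 ≡ 1 (mod 19)
We can reduce the exponent: 37 mod 18 = 1
So 12^37 ≡ 12^1 (mod 19)
Computing: 12^1 mod 19 = 12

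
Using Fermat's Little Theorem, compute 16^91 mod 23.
By Fermat: 16^{22} ≡ 1 (mod 23). 91 = 4×22 + 3. So 16^{91} ≡ 16^{3} ≡ 2 (mod 23)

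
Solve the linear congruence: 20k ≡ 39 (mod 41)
4

Since gcd(20, 41) = 1 divides 39, a solution exists.
Multiply both sides by the inverse of 20 mod 41:
  20^(-1) mod 41 = 39
  x ≡ 39 × 39 ≡ 1521 ≡ 4 (mod 41)
Verification: 20 × 4 = 80 = 1 × 41 + 39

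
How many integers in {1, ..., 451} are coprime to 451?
400

Prime factorization: 451 = 11 × 41
Using the formula φ(n) = n × Π(1 - 1/p) for each prime factor p:
φ(451) = 451 × (1 - 1/11) × (1 - 1/41)
φ(451) = 400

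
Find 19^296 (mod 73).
Using Fermat: 19^{72} ≡ 1 (mod 73). 296 ≡ 8 (mod 72). So 19^{296} ≡ 19^{8} ≡ 37 (mod 73)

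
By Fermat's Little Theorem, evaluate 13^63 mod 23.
By Fermat: 13^{22} ≡ 1 (mod 23). 63 = 2×22 + 19. So 13^{63} ≡ 13^{19} ≡ 2 (mod 23)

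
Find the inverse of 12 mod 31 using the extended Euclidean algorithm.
Extended GCD: 12(13) + 31(-5) = 1. So 12^(-1) ≡ 13 ≡ 13 (mod 31). Verify: 12 × 13 = 156 ≡ 1 (mod 31)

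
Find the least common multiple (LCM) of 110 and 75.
1650

First find GCD(110, 75) using the Euclidean algorithm:
110 = 1 × 75 + 35
75 = 2 × 35 + 5
35 = 7 × 5 + 0
GCD(110, 75) = 5

LCM formula: LCM(a, b) = (a × b) / GCD(a, b)
LCM(110, 75) = (110 × 75) / 5
LCM(110, 75) = 8250 / 5
LCM(110, 75) = 1650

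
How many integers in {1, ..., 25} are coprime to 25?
20

Prime factorization: 25 = 5^2
Using the formula φ(n) = n × Π(1 - 1/p) for each prime factor p:
φ(25) = 25 × (1 - 1/5)
φ(25) = 20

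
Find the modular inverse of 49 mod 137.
49^(-1) ≡ 14 (mod 137). Verification: 49 × 14 = 686 ≡ 1 (mod 137)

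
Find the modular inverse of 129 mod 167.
129^(-1) ≡ 145 (mod 167). Verification: 129 × 145 = 18705 ≡ 1 (mod 167)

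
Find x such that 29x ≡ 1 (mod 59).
29^(-1) ≡ 57 (mod 59). Verification: 29 × 57 = 1653 ≡ 1 (mod 59)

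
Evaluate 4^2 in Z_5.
2 = 2 (binary 10). Repeated squaring mod 5: 4^1 ≡ 4; 4^2 ≡ 4² = 16 ≡ 1. So 4^2 ≡ 1 (mod 5).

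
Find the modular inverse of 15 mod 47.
15^(-1) ≡ 22 (mod 47). Verification: 15 × 22 = 330 ≡ 1 (mod 47)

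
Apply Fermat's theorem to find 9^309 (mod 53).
By Fermat: 9^{52} ≡ 1 (mod 53). 309 ≡ 49 (mod 52). So 9^{309} ≡ 9^{49} ≡ 4 (mod 53)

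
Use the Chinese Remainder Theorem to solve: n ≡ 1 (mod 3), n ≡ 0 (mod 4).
M = 3 × 4 = 12. M₁ = 4, y₁ ≡ 1 (mod 3). M₂ = 3, y₂ ≡ 3 (mod 4). n = 1×4×1 + 0×3×3 ≡ 4 (mod 12)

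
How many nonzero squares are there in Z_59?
For prime 59, there are (p-1)/2 = (59-1)/2 = 29 quadratic residues (excluding 0).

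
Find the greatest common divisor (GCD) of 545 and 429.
1

Using the Euclidean algorithm:
545 = 1 × 429 + 116
429 = 3 × 116 + 81
116 = 1 × 81 + 35
81 = 2 × 35 + 11
35 = 3 × 11 + 2
11 = 5 × 2 + 1
2 = 2 × 1 + 0

GCD(545, 429) = 1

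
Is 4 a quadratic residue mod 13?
By Euler's criterion: 4^{6} ≡ 1 (mod 13). Since this equals 1, 4 is a QR.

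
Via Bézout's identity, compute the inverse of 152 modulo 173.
Extended GCD: 152(-33) + 173(29) = 1. So 152^(-1) ≡ 140 ≡ 140 (mod 173). Verify: 152 × 140 = 21280 ≡ 1 (mod 173)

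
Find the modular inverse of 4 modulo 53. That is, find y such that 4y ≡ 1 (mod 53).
40

Using Extended Euclidean Algorithm:
gcd(4, 53) = 1
Bezout coefficients: 4 × -13 + 53 × 1 = 1
So 4 × -13 ≡ 1 (mod 53)
The inverse is -13 mod 53 = 40
Verification: 4 × 40 = 160 = 3 × 53 + 1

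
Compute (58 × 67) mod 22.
14

(58 × 67) = 3886
3886 mod 22 = 14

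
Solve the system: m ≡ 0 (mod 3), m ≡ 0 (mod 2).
M = 3 × 2 = 6. M₁ = 2, y₁ ≡ 2 (mod 3). M₂ = 3, y₂ ≡ 1 (mod 2). m = 0×2×2 + 0×3×1 ≡ 0 (mod 6)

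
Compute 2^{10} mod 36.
16

Using successive squaring:
Binary expansion of 10: 1010
Powers of 2 mod 36 (each is the square of the previous):
  2^1 ≡ 2 (mod 36)
  2^2 ≡ 2² = 4 ≡ 4 (mod 36)
  2^4 ≡ 4² = 16 ≡ 16 (mod 36)
  2^8 ≡ 16² = 256 ≡ 4 (mod 36)
10 = 8 + 2, so 2^10 = 2^8 × 2^2 ≡ 4 × 4 (mod 36)
Multiplying step by step:
  4 × 4 = 16 ≡ 16 (mod 36)
Result: 2^10 ≡ 16 (mod 36)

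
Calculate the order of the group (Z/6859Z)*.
6498

Prime factorization: 6859 = 19^3
Using the formula φ(n) = n × Π(1 - 1/p) for each prime factor p:
φ(6859) = 6859 × (1 - 1/19)
φ(6859) = 6498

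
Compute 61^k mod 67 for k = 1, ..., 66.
g^1, g^2, ..., g^{66} mod 67: {61, 36, 52, 23, 63, 24, 57, 60, 42, 16, 38, 40, 28, 33, 3, 49, 41, 22, 2, 55, 5, 37, 46, 59, 48, 47, 53, 17, 32, 9, 13, 56, 66, 6, 31, 15, 44, 4, 43, 10, 7, 25, 51, 29, 27, 39, 34, 64, 18, 26, 45, 65, 12, 62, 30, 21, 8, 19, 20, 14, 50, 35, 58, 54, 11, 1}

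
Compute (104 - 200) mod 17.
6

(104 - 200) = -96
-96 mod 17 = 6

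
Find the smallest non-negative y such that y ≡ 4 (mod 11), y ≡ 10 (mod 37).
158

Using the Chinese Remainder Theorem:
M = product of moduli = 407
For equation 1: M_1 = 37, 37 ≡ 4 (mod 11), inverse of 37 mod 11 is 3 (check: 4 × 3 = 12 ≡ 1 (mod 11))
For equation 2: M_2 = 11, 11 ≡ 11 (mod 37), inverse of 11 mod 37 is 27 (check: 11 × 27 = 297 ≡ 1 (mod 37))
Combine: y ≡ Σ r_i×M_i×(M_i⁻¹ mod m_i) = 4×37×3 + 10×11×27 = 444 + 2970 = 3414
3414 mod 407 = 158
y ≡ 158 (mod 407)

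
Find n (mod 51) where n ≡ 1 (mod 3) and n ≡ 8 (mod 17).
M = 3 × 17 = 51. M₁ = 17, y₁ ≡ 2 (mod 3). M₂ = 3, y₂ ≡ 6 (mod 17). n = 1×17×2 + 8×3×6 ≡ 25 (mod 51)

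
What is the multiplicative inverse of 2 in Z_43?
22

Using Extended Euclidean Algorithm:
gcd(2, 43) = 1
Bezout coefficients: 2 × -21 + 43 × 1 = 1
So 2 × -21 ≡ 1 (mod 43)
The inverse is -21 mod 43 = 22
Verification: 2 × 22 = 44 = 1 × 43 + 1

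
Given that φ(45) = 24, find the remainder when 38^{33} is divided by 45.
By Euler: 38^{24} ≡ 1 (mod 45) since gcd(38, 45) = 1. 33 = 1×24 + 9. So 38^{33} ≡ 38^{9} ≡ 8 (mod 45)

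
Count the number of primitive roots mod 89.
Number of primitive roots mod 89 = φ(88) = 40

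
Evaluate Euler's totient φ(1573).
1320

Prime factorization: 1573 = 11^2 × 13
Using the formula φ(n) = n × Π(1 - 1/p) for each prime factor p:
φ(1573) = 1573 × (1 - 1/11) × (1 - 1/13)
φ(1573) = 1320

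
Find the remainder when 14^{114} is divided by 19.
By Fermat: 14^{18} ≡ 1 (mod 19). 114 = 6×18 + 6. So 14^{114} ≡ 14^{6} ≡ 7 (mod 19)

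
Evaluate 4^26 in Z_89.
Using repeated squaring. 26 = 16 + 8 + 2 (binary 11010). Repeated squaring mod 89: 4^1 ≡ 4; 4^2 ≡ 4² = 16 ≡ 16; 4^4 ≡ 16² = 256 ≡ 78; 4^8 ≡ 78² = 6084 ≡ 32; 4^16 ≡ 32² = 1024 ≡ 45. Multiply: 4^26 = 4^16 × 4^8 × 4^2 ≡ 45 × 32 × 16 (mod 89): 45 × 32 = 1440 ≡ 16; 16 × 16 = 256 ≡ 78. So 4^26 ≡ 78 (mod 89).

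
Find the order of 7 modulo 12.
Powers of 7 mod 12: 7^1≡7, 7^2≡1. Order = 2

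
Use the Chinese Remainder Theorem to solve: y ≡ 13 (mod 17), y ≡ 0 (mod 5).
30

Using the Chinese Remainder Theorem:
M = product of moduli = 85
For equation 1: M_1 = 5, 5 ≡ 5 (mod 17), inverse of 5 mod 17 is 7 (check: 5 × 7 = 35 ≡ 1 (mod 17))
For equation 2: M_2 = 17, 17 ≡ 2 (mod 5), inverse of 17 mod 5 is 3 (check: 2 × 3 = 6 ≡ 1 (mod 5))
Combine: y ≡ Σ r_i×M_i×(M_i⁻¹ mod m_i) = 13×5×7 + 0×17×3 = 455 + 0 = 455
455 mod 85 = 30
y ≡ 30 (mod 85)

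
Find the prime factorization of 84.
2^2 × 3 × 7

Divide by primes starting from smallest:
84 ÷ 2 = 42
42 ÷ 2 = 21
21 ÷ 3 = 7
7 ÷ 7 = 1

84 = 2^2 × 3 × 7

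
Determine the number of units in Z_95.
72

Prime factorization: 95 = 5 × 19
Using the formula φ(n) = n × Π(1 - 1/p) for each prime factor p:
φ(95) = 95 × (1 - 1/5) × (1 - 1/19)
φ(95) = 72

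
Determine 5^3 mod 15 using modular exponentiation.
3 = 2 + 1 (binary 11). Repeated squaring mod 15: 5^1 ≡ 5; 5^2 ≡ 5² = 25 ≡ 10. Multiply: 5^3 = 5^2 × 5^1 ≡ 10 × 5 (mod 15): 10 × 5 = 50 ≡ 5. So 5^3 ≡ 5 (mod 15).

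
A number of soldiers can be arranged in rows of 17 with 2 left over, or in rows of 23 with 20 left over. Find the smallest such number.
M = 17 × 23 = 391. M₁ = 23, y₁ ≡ 3 (mod 17). M₂ = 17, y₂ ≡ 19 (mod 23). t = 2×23×3 + 20×17×19 ≡ 342 (mod 391). The smallest positive such number is 342.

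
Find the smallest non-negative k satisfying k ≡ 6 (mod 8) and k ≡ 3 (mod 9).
M = 8 × 9 = 72. M₁ = 9, y₁ ≡ 1 (mod 8). M₂ = 8, y₂ ≡ 8 (mod 9). k = 6×9×1 + 3×8×8 ≡ 30 (mod 72)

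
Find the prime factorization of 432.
2^4 × 3^3

Divide by primes starting from smallest:
432 ÷ 2 = 216
216 ÷ 2 = 108
108 ÷ 2 = 54
54 ÷ 2 = 27
27 ÷ 3 = 9
9 ÷ 3 = 3
3 ÷ 3 = 1

432 = 2^4 × 3^3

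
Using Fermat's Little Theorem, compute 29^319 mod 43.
By Fermat: 29^{42} ≡ 1 (mod 43). 319 = 7×42 + 25. So 29^{319} ≡ 29^{25} ≡ 26 (mod 43)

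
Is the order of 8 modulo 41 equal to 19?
No, the actual order is 20, not 19.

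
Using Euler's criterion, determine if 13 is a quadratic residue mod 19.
By Euler's criterion: 13^{9} ≡ 18 (mod 19). Since this equals -1 (≡ 18), 13 is not a QR.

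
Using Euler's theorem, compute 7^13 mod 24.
By Euler: 7^{8} ≡ 1 (mod 24) since gcd(7, 24) = 1. 13 = 1×8 + 5. So 7^{13} ≡ 7^{5} ≡ 7 (mod 24)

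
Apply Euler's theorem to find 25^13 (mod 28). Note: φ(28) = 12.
By Euler: 25^{12} ≡ 1 (mod 28) since gcd(25, 28) = 1. 13 = 1×12 + 1. So 25^{13} ≡ 25^{1} ≡ 25 (mod 28)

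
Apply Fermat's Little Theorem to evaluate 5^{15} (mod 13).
8

By Fermat's Little Theorem, a^(p-1) ≡ 1 (mod p) for prime p and gcd(a, p) = 1
Here p = 13, so 5^12 ≡ 1 (mod 13)
We can reduce the exponent: 15 mod 12 = 3
So 5^15 ≡ 5^3 (mod 13)
Computing: 5^3 mod 13 = 8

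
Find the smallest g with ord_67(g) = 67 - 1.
p - 1 = 66 has prime divisors 2, 3, 11. h is a primitive root mod 67 iff h^(66/q) ≢ 1 (mod 67) for each such q.
h = 2: 2^33 ≡ 66, 2^22 ≡ 37, 2^6 ≡ 64 (mod 67); none is 1, so 2 has order 66 and is a primitive root.
The smallest primitive root mod 67 is g = 2.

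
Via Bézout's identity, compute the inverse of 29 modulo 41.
Extended GCD: 29(17) + 41(-12) = 1. So 29^(-1) ≡ 17 ≡ 17 (mod 41). Verify: 29 × 17 = 493 ≡ 1 (mod 41)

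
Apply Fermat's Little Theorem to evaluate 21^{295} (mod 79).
65

By Fermat's Little Theorem, a^(p-1) ≡ 1 (mod p) for prime p and gcd(a, p) = 1
Here p = 79, so 21^78 ≡ 1 (mod 79)
We can reduce the exponent: 295 mod 78 = 61
So 21^295 ≡ 21^61 (mod 79)
Computing: 21^61 mod 79 = 65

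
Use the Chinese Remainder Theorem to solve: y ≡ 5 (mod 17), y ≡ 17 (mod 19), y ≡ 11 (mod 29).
8624

Using the Chinese Remainder Theorem:
M = product of moduli = 9367
For equation 1: M_1 = 551, 551 ≡ 7 (mod 17), inverse of 551 mod 17 is 5 (check: 7 × 5 = 35 ≡ 1 (mod 17))
For equation 2: M_2 = 493, 493 ≡ 18 (mod 19), inverse of 493 mod 19 is 18 (check: 18 × 18 = 324 ≡ 1 (mod 19))
For equation 3: M_3 = 323, 323 ≡ 4 (mod 29), inverse of 323 mod 29 is 22 (check: 4 × 22 = 88 ≡ 1 (mod 29))
Combine: y ≡ Σ r_i×M_i×(M_i⁻¹ mod m_i) = 5×551×5 + 17×493×18 + 11×323×22 = 13775 + 150858 + 78166 = 242799
242799 mod 9367 = 8624
y ≡ 8624 (mod 9367)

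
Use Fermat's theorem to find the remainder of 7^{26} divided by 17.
2

By Fermat's Little Theorem, a^(p-1) ≡ 1 (mod p) for prime p and gcd(a, p) = 1
Here p = 17, so 7^16 ≡ 1 (mod 17)
We can reduce the exponent: 26 mod 16 = 10
So 7^26 ≡ 7^10 (mod 17)
Computing: 7^10 mod 17 = 2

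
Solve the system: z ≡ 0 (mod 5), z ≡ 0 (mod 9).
M = 5 × 9 = 45. M₁ = 9, y₁ ≡ 4 (mod 5). M₂ = 5, y₂ ≡ 2 (mod 9). z = 0×9×4 + 0×5×2 ≡ 0 (mod 45)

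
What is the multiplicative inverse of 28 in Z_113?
109

Using Extended Euclidean Algorithm:
gcd(28, 113) = 1
Bezout coefficients: 28 × -4 + 113 × 1 = 1
So 28 × -4 ≡ 1 (mod 113)
The inverse is -4 mod 113 = 109
Verification: 28 × 109 = 3052 = 27 × 113 + 1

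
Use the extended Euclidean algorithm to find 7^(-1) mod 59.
Extended GCD: 7(17) + 59(-2) = 1. So 7^(-1) ≡ 17 ≡ 17 (mod 59). Verify: 7 × 17 = 119 ≡ 1 (mod 59)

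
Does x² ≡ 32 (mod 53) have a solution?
By Euler's criterion: 32^{26} ≡ 52 (mod 53). Since this equals -1 (≡ 52), 32 is not a QR.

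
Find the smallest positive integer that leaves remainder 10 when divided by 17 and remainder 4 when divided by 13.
M = 17 × 13 = 221. M₁ = 13, y₁ ≡ 4 (mod 17). M₂ = 17, y₂ ≡ 10 (mod 13). x = 10×13×4 + 4×17×10 ≡ 95 (mod 221). The smallest positive such number is 95.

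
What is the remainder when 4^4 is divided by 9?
4 = 4 (binary 100). Repeated squaring mod 9: 4^1 ≡ 4; 4^2 ≡ 4² = 16 ≡ 7; 4^4 ≡ 7² = 49 ≡ 4. So 4^4 ≡ 4 (mod 9).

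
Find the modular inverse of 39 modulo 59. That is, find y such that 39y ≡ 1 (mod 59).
56

Using Extended Euclidean Algorithm:
gcd(39, 59) = 1
Bezout coefficients: 39 × -3 + 59 × 2 = 1
So 39 × -3 ≡ 1 (mod 59)
The inverse is -3 mod 59 = 56
Verification: 39 × 56 = 2184 = 37 × 59 + 1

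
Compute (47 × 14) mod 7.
0

(47 × 14) = 658
658 mod 7 = 0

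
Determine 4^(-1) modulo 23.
4^(-1) ≡ 6 (mod 23). Verification: 4 × 6 = 24 ≡ 1 (mod 23)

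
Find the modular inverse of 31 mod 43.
31^(-1) ≡ 25 (mod 43). Verification: 31 × 25 = 775 ≡ 1 (mod 43)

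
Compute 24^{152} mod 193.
112

Using successive squaring:
Binary expansion of 152: 10011000
Powers of 24 mod 193 (each is the square of the previous):
  24^1 ≡ 24 (mod 193)
  24^2 ≡ 24² = 576 ≡ 190 (mod 193)
  24^4 ≡ 190² = 36100 ≡ 9 (mod 193)
  24^8 ≡ 9² = 81 ≡ 81 (mod 193)
  24^16 ≡ 81² = 6561 ≡ 192 (mod 193)
  24^32 ≡ 192² = 36864 ≡ 1 (mod 193)
  24^64 ≡ 1² = 1 ≡ 1 (mod 193)
  24^128 ≡ 1² = 1 ≡ 1 (mod 193)
152 = 128 + 16 + 8, so 24^152 = 24^128 × 24^16 × 24^8 ≡ 1 × 192 × 81 (mod 193)
Multiplying step by step:
  1 × 192 = 192 ≡ 192 (mod 193)
  192 × 81 = 15552 ≡ 112 (mod 193)
Result: 24^152 ≡ 112 (mod 193)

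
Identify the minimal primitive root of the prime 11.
p - 1 = 10 has prime divisors 2, 5. h is a primitive root mod 11 iff h^(10/q) ≢ 1 (mod 11) for each such q.
h = 2: 2^5 ≡ 10, 2^2 ≡ 4 (mod 11); none is 1, so 2 has order 10 and is a primitive root.
The smallest primitive root mod 11 is g = 2.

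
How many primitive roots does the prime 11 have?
Number of primitive roots mod 11 = φ(10) = 4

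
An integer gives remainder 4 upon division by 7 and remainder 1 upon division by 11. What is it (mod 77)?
M = 7 × 11 = 77. M₁ = 11, y₁ ≡ 2 (mod 7). M₂ = 7, y₂ ≡ 8 (mod 11). n = 4×11×2 + 1×7×8 ≡ 67 (mod 77). The smallest positive such number is 67.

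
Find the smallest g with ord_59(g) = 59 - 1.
p - 1 = 58 has prime divisors 2, 29. h is a primitive root mod 59 iff h^(58/q) ≢ 1 (mod 59) for each such q.
h = 2: 2^29 ≡ 58, 2^2 ≡ 4 (mod 59); none is 1, so 2 has order 58 and is a primitive root.
The smallest primitive root mod 59 is g = 2.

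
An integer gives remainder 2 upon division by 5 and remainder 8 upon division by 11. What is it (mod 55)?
M = 5 × 11 = 55. M₁ = 11, y₁ ≡ 1 (mod 5). M₂ = 5, y₂ ≡ 9 (mod 11). z = 2×11×1 + 8×5×9 ≡ 52 (mod 55). The smallest positive such number is 52.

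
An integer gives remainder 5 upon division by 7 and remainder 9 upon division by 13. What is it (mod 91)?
M = 7 × 13 = 91. M₁ = 13, y₁ ≡ 6 (mod 7). M₂ = 7, y₂ ≡ 2 (mod 13). y = 5×13×6 + 9×7×2 ≡ 61 (mod 91). The smallest positive such number is 61.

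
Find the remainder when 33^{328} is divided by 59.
By Fermat: 33^{58} ≡ 1 (mod 59). 328 = 5×58 + 38. So 33^{328} ≡ 33^{38} ≡ 20 (mod 59)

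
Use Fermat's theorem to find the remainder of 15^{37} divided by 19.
15

By Fermat's Little Theorem, a^(p-1) ≡ 1 (mod p) for prime p and gcd(a, p) = 1
Here p = 19, so 15^18 ≡ 1 (mod 19)
We can reduce the exponent: 37 mod 18 = 1
So 15^37 ≡ 15^1 (mod 19)
Computing: 15^1 mod 19 = 15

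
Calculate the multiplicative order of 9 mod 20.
Powers of 9 mod 20: 9^1≡9, 9^2≡1. Order = 2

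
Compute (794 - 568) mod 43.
11

(794 - 568) = 226
226 mod 43 = 11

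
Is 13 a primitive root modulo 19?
Yes

To verify, check if 13^(18/q) ≢ 1 (mod 19) for each prime divisor q of 18
Divisors of 18 = 18: [1, 2, 3, 6, 9, 18]
  13^(18/2) = 13^9 ≡ 18 (mod 19)
  13^(18/3) = 13^6 ≡ 11 (mod 19)
Conclusion: 13 is a primitive root modulo 19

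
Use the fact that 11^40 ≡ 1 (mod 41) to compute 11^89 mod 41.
By Fermat: 11^{40} ≡ 1 (mod 41). 89 = 2×40 + 9. So 11^{89} ≡ 11^{9} ≡ 12 (mod 41)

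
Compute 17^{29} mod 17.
0

Using successive squaring:
Binary expansion of 29: 11101
Powers of 17 mod 17 (each is the square of the previous):
  17^1 ≡ 0 (mod 17)
  17^2 ≡ 0² = 0 ≡ 0 (mod 17)
  17^4 ≡ 0² = 0 ≡ 0 (mod 17)
  17^8 ≡ 0² = 0 ≡ 0 (mod 17)
  17^16 ≡ 0² = 0 ≡ 0 (mod 17)
29 = 16 + 8 + 4 + 1, so 17^29 = 17^16 × 17^8 × 17^4 × 17^1 ≡ 0 × 0 × 0 × 0 (mod 17)
Multiplying step by step:
  0 × 0 = 0 ≡ 0 (mod 17)
  0 × 0 = 0 ≡ 0 (mod 17)
  0 × 0 = 0 ≡ 0 (mod 17)
Result: 17^29 ≡ 0 (mod 17)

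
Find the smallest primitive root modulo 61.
2

A primitive root g modulo p has order p-1 = 60
Prime divisors of 60: [2, 3, 5]
g is a primitive root iff g^(60/q) ≢ 1 (mod 61) for each prime divisor q
Testing small values:
  g = 2: 2^30 ≡ 60, 2^20 ≡ 47, 2^12 ≡ 9 (mod 61) → none is 1, primitive root!
The smallest primitive root is 2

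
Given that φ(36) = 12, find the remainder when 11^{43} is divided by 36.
By Euler: 11^{12} ≡ 1 (mod 36) since gcd(11, 36) = 1. 43 = 3×12 + 7. So 11^{43} ≡ 11^{7} ≡ 11 (mod 36)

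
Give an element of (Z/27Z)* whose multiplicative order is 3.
10 has order 3 mod 27 since 10^{3} ≡ 1 (mod 27) and no smaller power works.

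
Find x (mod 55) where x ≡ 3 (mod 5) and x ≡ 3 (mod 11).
M = 5 × 11 = 55. M₁ = 11, y₁ ≡ 1 (mod 5). M₂ = 5, y₂ ≡ 9 (mod 11). x = 3×11×1 + 3×5×9 ≡ 3 (mod 55)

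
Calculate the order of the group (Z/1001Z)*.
720

Prime factorization: 1001 = 7 × 11 × 13
Using the formula φ(n) = n × Π(1 - 1/p) for each prime factor p:
φ(1001) = 1001 × (1 - 1/7) × (1 - 1/11) × (1 - 1/13)
φ(1001) = 720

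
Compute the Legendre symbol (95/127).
(95/127) = 95^{63} mod 127 = -1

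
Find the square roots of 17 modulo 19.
The square roots of 17 mod 19 are 6 and 13. Verify: 6² = 36 ≡ 17 (mod 19)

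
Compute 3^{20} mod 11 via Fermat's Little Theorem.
1

By Fermat's Little Theorem, a^(p-1) ≡ 1 (mod p) for prime p and gcd(a, p) = 1
Here p = 11, so 3^10 ≡ 1 (mod 11)
We can reduce the exponent: 20 mod 10 = 0
So 3^20 ≡ 3^0 (mod 11)
Computing: 3^0 mod 11 = 1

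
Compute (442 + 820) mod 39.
14

(442 + 820) = 1262
1262 mod 39 = 14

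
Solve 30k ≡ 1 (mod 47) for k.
30^(-1) ≡ 11 (mod 47). Verification: 30 × 11 = 330 ≡ 1 (mod 47)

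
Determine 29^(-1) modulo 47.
29^(-1) ≡ 13 (mod 47). Verification: 29 × 13 = 377 ≡ 1 (mod 47)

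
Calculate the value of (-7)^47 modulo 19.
Using Fermat: (-7)^{18} ≡ 1 (mod 19). 47 ≡ 11 (mod 18). So (-7)^{47} ≡ (-7)^{11} ≡ 8 (mod 19)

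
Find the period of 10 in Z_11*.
Powers of 10 mod 11: 10^1≡10, 10^2≡1. Order = 2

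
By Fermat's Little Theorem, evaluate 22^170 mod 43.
By Fermat: 22^{42} ≡ 1 (mod 43). 170 = 4×42 + 2. So 22^{170} ≡ 22^{2} ≡ 11 (mod 43)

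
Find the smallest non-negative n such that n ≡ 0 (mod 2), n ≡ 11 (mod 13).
24

Using the Chinese Remainder Theorem:
M = product of moduli = 26
For equation 1: M_1 = 13, 13 ≡ 1 (mod 2), inverse of 13 mod 2 is 1 (check: 1 × 1 = 1 ≡ 1 (mod 2))
For equation 2: M_2 = 2, 2 ≡ 2 (mod 13), inverse of 2 mod 13 is 7 (check: 2 × 7 = 14 ≡ 1 (mod 13))
Combine: n ≡ Σ r_i×M_i×(M_i⁻¹ mod m_i) = 0×13×1 + 11×2×7 = 0 + 154 = 154
154 mod 26 = 24
n ≡ 24 (mod 26)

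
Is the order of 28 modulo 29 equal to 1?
No, the actual order is 2, not 1.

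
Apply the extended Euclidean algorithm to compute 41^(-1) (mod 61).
Extended GCD: 41(3) + 61(-2) = 1. So 41^(-1) ≡ 3 ≡ 3 (mod 61). Verify: 41 × 3 = 123 ≡ 1 (mod 61)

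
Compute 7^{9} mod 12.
7

Using successive squaring:
Binary expansion of 9: 1001
Powers of 7 mod 12 (each is the square of the previous):
  7^1 ≡ 7 (mod 12)
  7^2 ≡ 7² = 49 ≡ 1 (mod 12)
  7^4 ≡ 1² = 1 ≡ 1 (mod 12)
  7^8 ≡ 1² = 1 ≡ 1 (mod 12)
9 = 8 + 1, so 7^9 = 7^8 × 7^1 ≡ 1 × 7 (mod 12)
Multiplying step by step:
  1 × 7 = 7 ≡ 7 (mod 12)
Result: 7^9 ≡ 7 (mod 12)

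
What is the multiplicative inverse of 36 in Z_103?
83

Using Extended Euclidean Algorithm:
gcd(36, 103) = 1
Bezout coefficients: 36 × -20 + 103 × 7 = 1
So 36 × -20 ≡ 1 (mod 103)
The inverse is -20 mod 103 = 83
Verification: 36 × 83 = 2988 = 29 × 103 + 1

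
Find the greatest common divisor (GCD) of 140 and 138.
2

Using the Euclidean algorithm:
140 = 1 × 138 + 2
138 = 69 × 2 + 0

GCD(140, 138) = 2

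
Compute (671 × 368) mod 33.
22

(671 × 368) = 246928
246928 mod 33 = 22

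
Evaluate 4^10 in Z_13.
10 = 8 + 2 (binary 1010). Repeated squaring mod 13: 4^1 ≡ 4; 4^2 ≡ 4² = 16 ≡ 3; 4^4 ≡ 3² = 9 ≡ 9; 4^8 ≡ 9² = 81 ≡ 3. Multiply: 4^10 = 4^8 × 4^2 ≡ 3 × 3 (mod 13): 3 × 3 = 9 ≡ 9. So 4^10 ≡ 9 (mod 13).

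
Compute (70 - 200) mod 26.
0

(70 - 200) = -130
-130 mod 26 = 0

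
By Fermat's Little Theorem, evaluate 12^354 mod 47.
By Fermat: 12^{46} ≡ 1 (mod 47). 354 = 7×46 + 32. So 12^{354} ≡ 12^{32} ≡ 32 (mod 47)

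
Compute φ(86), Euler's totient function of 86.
42

Prime factorization: 86 = 2 × 43
Using the formula φ(n) = n × Π(1 - 1/p) for each prime factor p:
φ(86) = 86 × (1 - 1/2) × (1 - 1/43)
φ(86) = 42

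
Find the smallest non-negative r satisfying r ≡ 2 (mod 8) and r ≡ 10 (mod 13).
M = 8 × 13 = 104. M₁ = 13, y₁ ≡ 5 (mod 8). M₂ = 8, y₂ ≡ 5 (mod 13). r = 2×13×5 + 10×8×5 ≡ 10 (mod 104)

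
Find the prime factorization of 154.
2 × 7 × 11

Divide by primes starting from smallest:
154 ÷ 2 = 77
77 ÷ 7 = 11
11 ÷ 11 = 1

154 = 2 × 7 × 11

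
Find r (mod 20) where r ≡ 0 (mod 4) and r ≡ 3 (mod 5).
M = 4 × 5 = 20. M₁ = 5, y₁ ≡ 1 (mod 4). M₂ = 4, y₂ ≡ 4 (mod 5). r = 0×5×1 + 3×4×4 ≡ 8 (mod 20)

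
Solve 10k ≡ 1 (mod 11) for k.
10

Using Extended Euclidean Algorithm:
gcd(10, 11) = 1
Bezout coefficients: 10 × -1 + 11 × 1 = 1
So 10 × -1 ≡ 1 (mod 11)
The inverse is -1 mod 11 = 10
Verification: 10 × 10 = 100 = 9 × 11 + 1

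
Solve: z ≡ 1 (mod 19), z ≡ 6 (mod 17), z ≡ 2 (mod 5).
M = 19 × 17 × 5 = 1615. M₁ = 85, y₁ ≡ 17 (mod 19). M₂ = 95, y₂ ≡ 12 (mod 17). M₃ = 323, y₃ ≡ 2 (mod 5). z = 1×85×17 + 6×95×12 + 2×323×2 ≡ 1502 (mod 1615)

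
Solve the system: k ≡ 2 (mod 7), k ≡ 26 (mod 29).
M = 7 × 29 = 203. M₁ = 29, y₁ ≡ 1 (mod 7). M₂ = 7, y₂ ≡ 25 (mod 29). k = 2×29×1 + 26×7×25 ≡ 142 (mod 203)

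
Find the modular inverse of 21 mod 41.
21^(-1) ≡ 2 (mod 41). Verification: 21 × 2 = 42 ≡ 1 (mod 41)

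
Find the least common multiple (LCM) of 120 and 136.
2040

First find GCD(120, 136) using the Euclidean algorithm:
120 = 0 × 136 + 120
136 = 1 × 120 + 16
120 = 7 × 16 + 8
16 = 2 × 8 + 0
GCD(120, 136) = 8

LCM formula: LCM(a, b) = (a × b) / GCD(a, b)
LCM(120, 136) = (120 × 136) / 8
LCM(120, 136) = 16320 / 8
LCM(120, 136) = 2040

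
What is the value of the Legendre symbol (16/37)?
(16/37) = 16^{18} mod 37 = 1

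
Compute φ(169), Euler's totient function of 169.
156

Prime factorization: 169 = 13^2
Using the formula φ(n) = n × Π(1 - 1/p) for each prime factor p:
φ(169) = 169 × (1 - 1/13)
φ(169) = 156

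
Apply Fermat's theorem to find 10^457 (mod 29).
By Fermat: 10^{28} ≡ 1 (mod 29). 457 ≡ 9 (mod 28). So 10^{457} ≡ 10^{9} ≡ 18 (mod 29)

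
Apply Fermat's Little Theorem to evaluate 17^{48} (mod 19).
11

By Fermat's Little Theorem, a^(p-1) ≡ 1 (mod p) for prime p and gcd(a, p) = 1
Here p = 19, so 17^18 ≡ 1 (mod 19)
We can reduce the exponent: 48 mod 18 = 12
So 17^48 ≡ 17^12 (mod 19)
Computing: 17^12 mod 19 = 11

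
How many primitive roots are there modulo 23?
Number of primitive roots mod 23 = φ(22) = 10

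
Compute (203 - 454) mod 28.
1

(203 - 454) = -251
-251 mod 28 = 1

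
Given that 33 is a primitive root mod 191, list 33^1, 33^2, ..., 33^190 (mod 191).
g^1, g^2, ..., g^{190} mod 191: {33, 134, 29, 2, 66, 77, 58, 4, 132, 154, 116, 8, 73, 117, 41, 16, 146, 43, 82, 32, 101, 86, 164, 64, 11, 172, 137, 128, 22, 153, 83, 65, 44, 115, 166, 130, 88, 39, 141, 69, 176, 78, 91, 138, 161, 156, 182, 85, 131, 121, 173, 170, 71, 51, 155, 149, 142, 102, 119, 107, 93, 13, 47, 23, 186, 26, 94, 46, 181, 52, 188, 92, 171, 104, 185, 184, 151, 17, 179, 177, 111, 34, 167, 163, 31, 68, 143, 135, 62, 136, 95, 79, 124, 81, 190, 158, 57, 162, 189, 125, 114, 133, 187, 59, 37, 75, 183, 118, 74, 150, 175, 45, 148, 109, 159, 90, 105, 27, 127, 180, 19, 54, 63, 169, 38, 108, 126, 147, 76, 25, 61, 103, 152, 50, 122, 15, 113, 100, 53, 30, 35, 9, 106, 60, 70, 18, 21, 120, 140, 36, 42, 49, 89, 72, 84, 98, 178, 144, 168, 5, 165, 97, 145, 10, 139, 3, 99, 20, 87, 6, 7, 40, 174, 12, 14, 80, 157, 24, 28, 160, 123, 48, 56, 129, 55, 96, 112, 67, 110, 1}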